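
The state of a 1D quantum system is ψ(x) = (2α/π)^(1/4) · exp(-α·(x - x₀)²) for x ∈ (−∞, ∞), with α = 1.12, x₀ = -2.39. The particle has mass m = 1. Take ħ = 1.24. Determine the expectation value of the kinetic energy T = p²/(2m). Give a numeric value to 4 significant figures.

0.8611

T = −(ħ²/2m) d²/dx², so ⟨T⟩ = −(ħ²/2m) ∫ ψ*·ψ'' dx; with m = 1.
Gaussian moments (u = x − x₀): ∫u^(2j)·e^(−2αu²) du = (2j−1)!!/(4α)^j · √(π/(2α)), odd powers integrate to 0; here √(π/(2α)) = 1.1843. Derivatives: d/dx e^(−αu²) = −2αu·e^(−αu²), d²/dx² e^(−αu²) = (4α²u² − 2α)·e^(−αu²).
⟨T⟩ = 0.86106.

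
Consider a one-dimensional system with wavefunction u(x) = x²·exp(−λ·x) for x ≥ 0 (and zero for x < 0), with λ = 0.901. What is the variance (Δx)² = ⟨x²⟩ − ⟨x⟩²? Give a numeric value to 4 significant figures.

1.540

Compute ⟨x⟩ and ⟨x²⟩ separately, then (Δx)² = ⟨x²⟩ − ⟨x⟩².
Every integrand reduces to terms xʲ·e^(−2λx) on [0, ∞); use ∫₀^∞ xʲ·e^(−2λx) dx = j!/(2λ)^(j+1).
Normalization: ∫|u|² dx = 1.2631.
⟨x⟩ = 2.7747 and ⟨x²⟩ = 9.2387.
(Δx)² = 9.2387 − (2.7747)² = 1.5398.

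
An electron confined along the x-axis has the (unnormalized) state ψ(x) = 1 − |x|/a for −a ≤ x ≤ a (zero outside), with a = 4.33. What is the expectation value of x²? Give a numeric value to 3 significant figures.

⟨x²⟩ = ∫ x²·|ψ|² dx / ∫|ψ|² dx (integrals over the domain).
ψ is even, so ∫ over [−a, a] = 2∫₀ᵃ with ψ = 1 − x/a there: ∫₀ᵃ (1 − x/a)² dx = a/3, ∫₀ᵃ x²(1 − x/a)² dx = a³/30, ∫₀ᵃ x⁴(1 − x/a)² dx = a⁵/105.
State is unnormalized: ∫|ψ|² dx = 2.8867, and ∫ψ*·x²·ψ dx = 5.4122, so ⟨x²⟩ = 5.4122 / 2.8867.
⟨x²⟩ = 1.8749.

1.87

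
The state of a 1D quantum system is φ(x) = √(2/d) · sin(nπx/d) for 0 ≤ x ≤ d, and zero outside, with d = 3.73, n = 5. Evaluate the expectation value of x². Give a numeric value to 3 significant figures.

⟨x²⟩ = ∫ x²·|φ|² dx (integrals over the domain).
With sin²θ = (1 − cos2θ)/2 on 0 ≤ x ≤ d: ∫sin²(nπx/d) dx = d/2, ∫x·sin²(nπx/d) dx = d²/4, ∫x²·sin²(nπx/d) dx = d³·(1/6 − 1/(4n²π²)); higher powers xᵏ the same way, integrating xᵏ·cos(2nπx/d) by parts.
⟨x²⟩ = 4.6094.

4.61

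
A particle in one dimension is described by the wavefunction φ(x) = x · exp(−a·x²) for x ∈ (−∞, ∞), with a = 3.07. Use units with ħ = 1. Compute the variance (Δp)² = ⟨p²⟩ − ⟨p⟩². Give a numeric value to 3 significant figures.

Compute ⟨p⟩ and ⟨p²⟩ separately; (Δp)² = ⟨p²⟩ − ⟨p⟩².
Expand each integrand as polynomial × e^(−2ax²) and use ∫x^(2j)·e^(−2ax²) dx = (2j−1)!!/(4a)^j · √(π/(2a)), odd powers → 0; here √(π/(2a)) = 0.71530. Differentiate with the product rule, d/dx e^(−ax²) = −2ax·e^(−ax²).
Normalization: ∫|φ|² dx = 0.058250.
⟨p⟩ = 0.0000 and ⟨p²⟩ = 9.2100.
(Δp)² = 9.2100 − (0.0000)² = 9.2100.

9.21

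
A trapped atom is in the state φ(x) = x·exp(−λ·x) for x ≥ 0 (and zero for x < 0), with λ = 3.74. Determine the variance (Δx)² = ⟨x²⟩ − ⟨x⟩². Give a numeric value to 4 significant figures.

Compute ⟨x⟩ and ⟨x²⟩ separately, then (Δx)² = ⟨x²⟩ − ⟨x⟩².
Every integrand reduces to terms xʲ·e^(−2λx) on [0, ∞); use ∫₀^∞ xʲ·e^(−2λx) dx = j!/(2λ)^(j+1).
Normalization: ∫|φ|² dx = 0.0047789.
⟨x⟩ = 0.40107 and ⟨x²⟩ = 0.21448.
(Δx)² = 0.21448 − (0.40107)² = 0.053619.

0.05362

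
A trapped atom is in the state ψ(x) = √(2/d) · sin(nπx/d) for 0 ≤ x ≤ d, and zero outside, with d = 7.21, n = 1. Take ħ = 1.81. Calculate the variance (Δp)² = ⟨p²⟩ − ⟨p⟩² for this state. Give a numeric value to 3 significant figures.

Compute ⟨p⟩ and ⟨p²⟩ separately; (Δp)² = ⟨p²⟩ − ⟨p⟩².
d/dx sin(nπx/d) = (nπ/d)·cos(nπx/d) and d²/dx² sin(nπx/d) = −(nπ/d)²·sin(nπx/d); on 0 ≤ x ≤ d, ∫sin²(nπx/d) dx = d/2 and ∫sin(nπx/d)·cos(nπx/d) dx = 0.
⟨p⟩ = 0.0000 and ⟨p²⟩ = 0.62199.
(Δp)² = 0.62199 − (0.0000)² = 0.62199.

0.622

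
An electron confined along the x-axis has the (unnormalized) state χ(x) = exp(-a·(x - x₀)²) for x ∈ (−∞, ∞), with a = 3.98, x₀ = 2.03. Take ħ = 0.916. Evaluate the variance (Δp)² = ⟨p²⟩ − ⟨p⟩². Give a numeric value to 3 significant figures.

3.34

Compute ⟨p⟩ and ⟨p²⟩ separately; (Δp)² = ⟨p²⟩ − ⟨p⟩².
Gaussian moments (u = x − x₀): ∫u^(2j)·e^(−2au²) du = (2j−1)!!/(4a)^j · √(π/(2a)), odd powers integrate to 0; here √(π/(2a)) = 0.62823. Derivatives: d/dx e^(−au²) = −2au·e^(−au²), d²/dx² e^(−au²) = (4a²u² − 2a)·e^(−au²).
Normalization: ∫|χ|² dx = 0.62823.
⟨p⟩ = 0.0000 and ⟨p²⟩ = 3.3394.
(Δp)² = 3.3394 − (0.0000)² = 3.3394.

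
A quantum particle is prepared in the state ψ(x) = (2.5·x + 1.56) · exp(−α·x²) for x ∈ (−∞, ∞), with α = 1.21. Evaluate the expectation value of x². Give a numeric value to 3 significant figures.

⟨x²⟩ = ∫ x²·|ψ|² dx / ∫|ψ|² dx (integrals over the domain).
Expand each integrand as polynomial × e^(−2αx²) and use ∫x^(2j)·e^(−2αx²) dx = (2j−1)!!/(4α)^j · √(π/(2α)), odd powers → 0; here √(π/(2α)) = 1.1394.
State is unnormalized: ∫|ψ|² dx = 4.2441, and ∫ψ*·x²·ψ dx = 1.4849, so ⟨x²⟩ = 1.4849 / 4.2441.
⟨x²⟩ = 0.34986.

0.350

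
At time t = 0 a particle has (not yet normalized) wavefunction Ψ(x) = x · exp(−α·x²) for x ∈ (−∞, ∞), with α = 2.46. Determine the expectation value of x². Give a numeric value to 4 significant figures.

⟨x²⟩ = ∫ x²·|Ψ|² dx / ∫|Ψ|² dx (integrals over the domain).
Expand each integrand as polynomial × e^(−2αx²) and use ∫x^(2j)·e^(−2αx²) dx = (2j−1)!!/(4α)^j · √(π/(2α)), odd powers → 0; here √(π/(2α)) = 0.79908.
State is unnormalized: ∫|Ψ|² dx = 0.081208, and ∫Ψ*·x²·Ψ dx = 0.024758, so ⟨x²⟩ = 0.024758 / 0.081208.
⟨x²⟩ = 0.30488.

0.3049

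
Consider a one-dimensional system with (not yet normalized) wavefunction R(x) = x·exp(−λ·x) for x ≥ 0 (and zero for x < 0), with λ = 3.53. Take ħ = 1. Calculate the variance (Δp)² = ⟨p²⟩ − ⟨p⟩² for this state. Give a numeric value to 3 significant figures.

Compute ⟨p⟩ and ⟨p²⟩ separately; (Δp)² = ⟨p²⟩ − ⟨p⟩².
Differentiate x·exp(−λ·x) with the product rule; every integrand then reduces to terms xʲ·e^(−2λx) on [0, ∞), with ∫₀^∞ xʲ·e^(−2λx) dx = j!/(2λ)^(j+1).
Normalization: ∫|R|² dx = 0.0056835.
⟨p⟩ = 0.0000 and ⟨p²⟩ = 12.461.
(Δp)² = 12.461 − (0.0000)² = 12.461.

12.5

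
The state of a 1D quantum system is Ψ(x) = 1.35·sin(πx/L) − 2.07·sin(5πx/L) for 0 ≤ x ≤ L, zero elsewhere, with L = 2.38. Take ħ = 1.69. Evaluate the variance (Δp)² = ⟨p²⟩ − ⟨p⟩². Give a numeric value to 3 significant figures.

Compute ⟨p⟩ and ⟨p²⟩ separately; (Δp)² = ⟨p²⟩ − ⟨p⟩².
d²/dx² sin(jπx/L) = −(jπ/L)²·sin(jπx/L); on 0 ≤ x ≤ L, ∫sin²(jπx/L) dx = L/2 and ∫sin(jπx/L)·sin(lπx/L) dx = 0 for j ≠ l, so only diagonal terms survive in ∫|Ψ|² and ∫Ψ·Ψ″; ∫Ψ·Ψ′ dx = [Ψ²/2] between the walls = 0.
Normalization: ∫|Ψ|² dx = 7.2678.
⟨p⟩ = 0.0000 and ⟨p²⟩ = 88.771.
(Δp)² = 88.771 − (0.0000)² = 88.771.

88.8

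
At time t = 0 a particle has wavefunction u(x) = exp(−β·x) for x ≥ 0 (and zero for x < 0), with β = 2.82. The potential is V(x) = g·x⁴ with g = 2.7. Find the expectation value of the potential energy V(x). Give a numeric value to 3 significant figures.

0.0640

⟨V⟩ = ∫ V(x)·|u|² dx / ∫|u|² dx.
Every integrand reduces to terms xʲ·e^(−2βx) on [0, ∞); use ∫₀^∞ xʲ·e^(−2βx) dx = j!/(2β)^(j+1).
State is unnormalized: ∫|u|² dx = 0.17730, and ∫u*·V(x)·u dx = 0.011355, so ⟨V⟩ = 0.011355 / 0.17730.
⟨V⟩ = 0.064041.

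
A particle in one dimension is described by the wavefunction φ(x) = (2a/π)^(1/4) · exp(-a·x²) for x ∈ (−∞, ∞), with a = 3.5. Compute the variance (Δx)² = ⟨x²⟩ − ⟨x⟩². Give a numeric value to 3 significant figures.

0.0714

Compute ⟨x⟩ and ⟨x²⟩ separately, then (Δx)² = ⟨x²⟩ − ⟨x⟩².
Gaussian moments: ∫x^(2j)·e^(−2ax²) dx = (2j−1)!!/(4a)^j · √(π/(2a)), odd powers integrate to 0; here √(π/(2a)) = 0.66992.
⟨x⟩ = 0.0000 and ⟨x²⟩ = 0.071429.
(Δx)² = 0.071429 − (0.0000)² = 0.071429.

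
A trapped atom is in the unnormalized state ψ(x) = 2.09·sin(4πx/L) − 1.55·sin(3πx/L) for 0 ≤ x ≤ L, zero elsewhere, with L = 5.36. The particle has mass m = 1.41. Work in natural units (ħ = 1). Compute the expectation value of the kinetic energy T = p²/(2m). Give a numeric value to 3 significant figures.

T = −(ħ²/2m) d²/dx², so ⟨T⟩ = −(ħ²/2m) ∫ ψ*·ψ'' dx / ∫|ψ|² dx; with m = 1.41.
d²/dx² sin(jπx/L) = −(jπ/L)²·sin(jπx/L); on 0 ≤ x ≤ L, ∫sin²(jπx/L) dx = L/2 and ∫sin(jπx/L)·sin(lπx/L) dx = 0 for j ≠ l, so only diagonal terms survive in ∫|ψ|² and ∫ψ·ψ″; ∫ψ·ψ′ dx = [ψ²/2] between the walls = 0.
State is unnormalized: ∫|ψ|² dx = 18.145, and ∫ψ*·(−ħ²/2m · ψ'') dx = 29.877, so ⟨T⟩ = 29.877 / 18.145.
⟨T⟩ = 1.6465.

1.65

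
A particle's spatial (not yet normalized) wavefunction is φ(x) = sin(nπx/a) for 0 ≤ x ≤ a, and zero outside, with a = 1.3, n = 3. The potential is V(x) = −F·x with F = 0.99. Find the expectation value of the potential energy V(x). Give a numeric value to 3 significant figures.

⟨V⟩ = ∫ V(x)·|φ|² dx / ∫|φ|² dx.
With sin²θ = (1 − cos2θ)/2 on 0 ≤ x ≤ a: ∫sin²(nπx/a) dx = a/2, ∫x·sin²(nπx/a) dx = a²/4, ∫x²·sin²(nπx/a) dx = a³·(1/6 − 1/(4n²π²)); higher powers xᵏ the same way, integrating xᵏ·cos(2nπx/a) by parts.
State is unnormalized: ∫|φ|² dx = 0.65000, and ∫φ*·V(x)·φ dx = -0.41828, so ⟨V⟩ = -0.41828 / 0.65000.
⟨V⟩ = -0.64350.

-0.644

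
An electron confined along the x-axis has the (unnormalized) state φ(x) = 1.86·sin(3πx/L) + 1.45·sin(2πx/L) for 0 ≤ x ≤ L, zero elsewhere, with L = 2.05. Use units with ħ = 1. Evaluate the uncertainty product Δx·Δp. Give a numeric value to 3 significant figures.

1.66

Δx = √(⟨x²⟩−⟨x⟩²), Δp = √(⟨p²⟩−⟨p⟩²).
On 0 ≤ x ≤ L (j ≠ l): ∫sin²(jπx/L) dx = L/2, ∫sin(jπx/L)·sin(lπx/L) dx = 0; diagonal moments ∫x·sin²(jπx/L) dx = L²/4, ∫x²·sin²(jπx/L) dx = L³·(1/6 − 1/(4j²π²)); cross terms ∫x·sin(jπx/L)·sin(lπx/L) dx = 0 for j + l even and −4jlL²/(π²(j² − l²)²) for j + l odd, ∫x²·sin(jπx/L)·sin(lπx/L) dx = (−1)^(j+l)·4jlL³/(π²(j² − l²)²); higher powers the same way via product-to-sum and parts. d²/dx² sin(jπx/L) = −(jπ/L)²·sin(jπx/L); on 0 ≤ x ≤ L, ∫sin²(jπx/L) dx = L/2 and ∫sin(jπx/L)·sin(lπx/L) dx = 0 for j ≠ l, so only diagonal terms survive in ∫|φ|² and ∫φ·φ″; ∫φ·φ′ dx = [φ²/2] between the walls = 0.
Normalization: ∫|φ|² dx = 5.7012.
⟨x⟩ = 0.63825, ⟨x²⟩ = 0.57317 ⇒ Δx = 0.40719.
⟨p⟩ = 0.0000, ⟨p²⟩ = 16.698 ⇒ Δp = 4.0863.
Δx·Δp = 1.6639.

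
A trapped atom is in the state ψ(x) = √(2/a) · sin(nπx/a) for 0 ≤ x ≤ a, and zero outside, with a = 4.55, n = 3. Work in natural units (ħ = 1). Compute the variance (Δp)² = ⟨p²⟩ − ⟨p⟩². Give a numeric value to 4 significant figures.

Compute ⟨p⟩ and ⟨p²⟩ separately; (Δp)² = ⟨p²⟩ − ⟨p⟩².
d/dx sin(nπx/a) = (nπ/a)·cos(nπx/a) and d²/dx² sin(nπx/a) = −(nπ/a)²·sin(nπx/a); on 0 ≤ x ≤ a, ∫sin²(nπx/a) dx = a/2 and ∫sin(nπx/a)·cos(nπx/a) dx = 0.
⟨p⟩ = 0.0000 and ⟨p²⟩ = 4.2906.
(Δp)² = 4.2906 − (0.0000)² = 4.2906.

4.291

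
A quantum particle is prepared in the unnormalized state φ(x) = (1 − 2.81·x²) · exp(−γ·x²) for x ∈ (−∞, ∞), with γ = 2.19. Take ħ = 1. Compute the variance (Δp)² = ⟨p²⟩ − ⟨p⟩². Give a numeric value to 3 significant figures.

7.75

Compute ⟨p⟩ and ⟨p²⟩ separately; (Δp)² = ⟨p²⟩ − ⟨p⟩².
Expand each integrand as polynomial × e^(−2γx²) and use ∫x^(2j)·e^(−2γx²) dx = (2j−1)!!/(4γ)^j · √(π/(2γ)), odd powers → 0; here √(π/(2γ)) = 0.84691. Differentiate with the product rule, d/dx e^(−γx²) = −2γx·e^(−γx²).
Normalization: ∫|φ|² dx = 0.56501.
⟨p⟩ = 0.0000 and ⟨p²⟩ = 7.7531.
(Δp)² = 7.7531 − (0.0000)² = 7.7531.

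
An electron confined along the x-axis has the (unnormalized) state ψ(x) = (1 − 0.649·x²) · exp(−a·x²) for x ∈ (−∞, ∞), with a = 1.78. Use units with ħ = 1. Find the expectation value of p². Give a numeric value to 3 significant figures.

p² ψ = −ħ² d²ψ/dx²; ⟨p²⟩ = −ħ² ∫ ψ*·ψ'' dx / ∫|ψ|² dx.
Expand each integrand as polynomial × e^(−2ax²) and use ∫x^(2j)·e^(−2ax²) dx = (2j−1)!!/(4a)^j · √(π/(2a)), odd powers → 0; here √(π/(2a)) = 0.93940. Differentiate with the product rule, d/dx e^(−ax²) = −2ax·e^(−ax²).
State is unnormalized: ∫|ψ|² dx = 0.79156, and ∫ψ*·(−ħ² ψ'') dx = 2.0742, so ⟨p²⟩ = 2.0742 / 0.79156.
⟨p²⟩ = 2.6204.

2.62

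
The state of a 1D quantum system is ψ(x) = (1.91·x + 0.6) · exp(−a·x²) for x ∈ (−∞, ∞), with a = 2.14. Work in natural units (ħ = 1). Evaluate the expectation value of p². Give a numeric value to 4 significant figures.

p² ψ = −ħ² d²ψ/dx²; ⟨p²⟩ = −ħ² ∫ ψ*·ψ'' dx / ∫|ψ|² dx.
Expand each integrand as polynomial × e^(−2ax²) and use ∫x^(2j)·e^(−2ax²) dx = (2j−1)!!/(4a)^j · √(π/(2a)), odd powers → 0; here √(π/(2a)) = 0.85675. Differentiate with the product rule, d/dx e^(−ax²) = −2ax·e^(−ax²).
State is unnormalized: ∫|ψ|² dx = 0.67356, and ∫ψ*·(−ħ² ψ'') dx = 3.0042, so ⟨p²⟩ = 3.0042 / 0.67356.
⟨p²⟩ = 4.4601.

4.460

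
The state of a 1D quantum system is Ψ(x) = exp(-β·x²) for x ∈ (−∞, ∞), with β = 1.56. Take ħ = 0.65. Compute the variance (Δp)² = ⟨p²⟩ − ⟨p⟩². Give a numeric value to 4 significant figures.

Compute ⟨p⟩ and ⟨p²⟩ separately; (Δp)² = ⟨p²⟩ − ⟨p⟩².
Gaussian moments: ∫x^(2j)·e^(−2βx²) dx = (2j−1)!!/(4β)^j · √(π/(2β)), odd powers integrate to 0; here √(π/(2β)) = 1.0035. Derivatives: d/dx e^(−βx²) = −2βx·e^(−βx²), d²/dx² e^(−βx²) = (4β²x² − 2β)·e^(−βx²).
Normalization: ∫|Ψ|² dx = 1.0035.
⟨p⟩ = 0.0000 and ⟨p²⟩ = 0.65910.
(Δp)² = 0.65910 − (0.0000)² = 0.65910.

0.6591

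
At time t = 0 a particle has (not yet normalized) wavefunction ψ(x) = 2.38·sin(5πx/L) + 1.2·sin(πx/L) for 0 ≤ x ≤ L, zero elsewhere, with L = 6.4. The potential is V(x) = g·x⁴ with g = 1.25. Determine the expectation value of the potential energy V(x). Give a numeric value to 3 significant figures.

⟨V⟩ = ∫ V(x)·|ψ|² dx / ∫|ψ|² dx.
On 0 ≤ x ≤ L (j ≠ l): ∫sin²(jπx/L) dx = L/2, ∫sin(jπx/L)·sin(lπx/L) dx = 0; diagonal moments ∫x·sin²(jπx/L) dx = L²/4, ∫x²·sin²(jπx/L) dx = L³·(1/6 − 1/(4j²π²)); cross terms ∫x·sin(jπx/L)·sin(lπx/L) dx = 0 for j + l even and −4jlL²/(π²(j² − l²)²) for j + l odd, ∫x²·sin(jπx/L)·sin(lπx/L) dx = (−1)^(j+l)·4jlL³/(π²(j² − l²)²); higher powers the same way via product-to-sum and parts.
State is unnormalized: ∫|ψ|² dx = 22.734, and ∫ψ*·V(x)·ψ dx = 9061.7, so ⟨V⟩ = 9061.7 / 22.734.
⟨V⟩ = 398.60.

399.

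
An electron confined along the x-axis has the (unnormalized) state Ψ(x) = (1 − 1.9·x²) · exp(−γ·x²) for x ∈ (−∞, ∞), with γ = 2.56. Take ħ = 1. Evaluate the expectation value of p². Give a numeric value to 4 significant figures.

5.636

p² Ψ = −ħ² d²Ψ/dx²; ⟨p²⟩ = −ħ² ∫ Ψ*·Ψ'' dx / ∫|Ψ|² dx.
Expand each integrand as polynomial × e^(−2γx²) and use ∫x^(2j)·e^(−2γx²) dx = (2j−1)!!/(4γ)^j · √(π/(2γ)), odd powers → 0; here √(π/(2γ)) = 0.78332. Differentiate with the product rule, d/dx e^(−γx²) = −2γx·e^(−γx²).
State is unnormalized: ∫|Ψ|² dx = 0.57354, and ∫Ψ*·(−ħ² Ψ'') dx = 3.2327, so ⟨p²⟩ = 3.2327 / 0.57354.
⟨p²⟩ = 5.6364.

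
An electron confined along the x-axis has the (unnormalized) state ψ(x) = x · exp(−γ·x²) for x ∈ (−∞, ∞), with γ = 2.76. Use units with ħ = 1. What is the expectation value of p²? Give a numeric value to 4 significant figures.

p² ψ = −ħ² d²ψ/dx²; ⟨p²⟩ = −ħ² ∫ ψ*·ψ'' dx / ∫|ψ|² dx.
Expand each integrand as polynomial × e^(−2γx²) and use ∫x^(2j)·e^(−2γx²) dx = (2j−1)!!/(4γ)^j · √(π/(2γ)), odd powers → 0; here √(π/(2γ)) = 0.75441. Differentiate with the product rule, d/dx e^(−γx²) = −2γx·e^(−γx²).
State is unnormalized: ∫|ψ|² dx = 0.068334, and ∫ψ*·(−ħ² ψ'') dx = 0.56580, so ⟨p²⟩ = 0.56580 / 0.068334.
⟨p²⟩ = 8.2800.

8.280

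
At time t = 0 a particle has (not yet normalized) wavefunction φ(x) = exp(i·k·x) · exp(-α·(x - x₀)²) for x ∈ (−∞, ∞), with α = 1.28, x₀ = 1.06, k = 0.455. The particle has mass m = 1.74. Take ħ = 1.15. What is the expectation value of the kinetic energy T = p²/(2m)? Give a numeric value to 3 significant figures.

T = −(ħ²/2m) d²/dx², so ⟨T⟩ = −(ħ²/2m) ∫ φ*·φ'' dx / ∫|φ|² dx; with m = 1.74.
Gaussian moments (u = x − x₀): ∫u^(2j)·e^(−2αu²) du = (2j−1)!!/(4α)^j · √(π/(2α)), odd powers integrate to 0; here √(π/(2α)) = 1.1078. Derivatives: φ′ = (ik − 2αu)·φ, φ″ = ((ik − 2αu)² − 2α)·φ; the odd-in-u pieces drop out.
State is unnormalized: ∫|φ|² dx = 1.1078, and ∫φ*·(−ħ²/2m · φ'') dx = 0.62602, so ⟨T⟩ = 0.62602 / 1.1078.
⟨T⟩ = 0.56511.

0.565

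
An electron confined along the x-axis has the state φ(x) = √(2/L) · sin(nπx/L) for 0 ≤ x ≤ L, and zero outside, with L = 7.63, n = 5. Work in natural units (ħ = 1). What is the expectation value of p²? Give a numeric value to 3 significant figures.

p² φ = −ħ² d²φ/dx²; ⟨p²⟩ = −ħ² ∫ φ*·φ'' dx.
d/dx sin(nπx/L) = (nπ/L)·cos(nπx/L) and d²/dx² sin(nπx/L) = −(nπ/L)²·sin(nπx/L); on 0 ≤ x ≤ L, ∫sin²(nπx/L) dx = L/2 and ∫sin(nπx/L)·cos(nπx/L) dx = 0.
⟨p²⟩ = 4.2383.

4.24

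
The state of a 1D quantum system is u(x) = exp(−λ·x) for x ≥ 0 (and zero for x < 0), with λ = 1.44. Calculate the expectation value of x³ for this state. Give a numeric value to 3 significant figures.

0.251

⟨x³⟩ = ∫ x³·|u|² dx / ∫|u|² dx (integrals over the domain).
Every integrand reduces to terms xʲ·e^(−2λx) on [0, ∞); use ∫₀^∞ xʲ·e^(−2λx) dx = j!/(2λ)^(j+1).
State is unnormalized: ∫|u|² dx = 0.34722, and ∫u*·x³·u dx = 0.087213, so ⟨x³⟩ = 0.087213 / 0.34722.
⟨x³⟩ = 0.25117.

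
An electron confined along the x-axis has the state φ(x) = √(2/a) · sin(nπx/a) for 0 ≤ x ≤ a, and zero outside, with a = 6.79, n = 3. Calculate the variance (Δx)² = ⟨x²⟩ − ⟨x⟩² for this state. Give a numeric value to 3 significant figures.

3.58

Compute ⟨x⟩ and ⟨x²⟩ separately, then (Δx)² = ⟨x²⟩ − ⟨x⟩².
With sin²θ = (1 − cos2θ)/2 on 0 ≤ x ≤ a: ∫sin²(nπx/a) dx = a/2, ∫x·sin²(nπx/a) dx = a²/4, ∫x²·sin²(nπx/a) dx = a³·(1/6 − 1/(4n²π²)); higher powers xᵏ the same way, integrating xᵏ·cos(2nπx/a) by parts.
⟨x⟩ = 3.3950 and ⟨x²⟩ = 15.109.
(Δx)² = 15.109 − (3.3950)² = 3.5825.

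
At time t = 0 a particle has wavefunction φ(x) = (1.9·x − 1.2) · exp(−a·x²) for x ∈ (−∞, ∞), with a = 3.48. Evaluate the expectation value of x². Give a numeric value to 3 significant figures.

0.0938

⟨x²⟩ = ∫ x²·|φ|² dx / ∫|φ|² dx (integrals over the domain).
Expand each integrand as polynomial × e^(−2ax²) and use ∫x^(2j)·e^(−2ax²) dx = (2j−1)!!/(4a)^j · √(π/(2a)), odd powers → 0; here √(π/(2a)) = 0.67185.
State is unnormalized: ∫|φ|² dx = 1.1417, and ∫φ*·x²·φ dx = 0.10705, so ⟨x²⟩ = 0.10705 / 1.1417.
⟨x²⟩ = 0.093766.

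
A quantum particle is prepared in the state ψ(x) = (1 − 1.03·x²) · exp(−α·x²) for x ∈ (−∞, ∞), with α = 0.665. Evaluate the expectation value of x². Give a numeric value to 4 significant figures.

⟨x²⟩ = ∫ x²·|ψ|² dx / ∫|ψ|² dx (integrals over the domain).
Expand each integrand as polynomial × e^(−2αx²) and use ∫x^(2j)·e^(−2αx²) dx = (2j−1)!!/(4α)^j · √(π/(2α)), odd powers → 0; here √(π/(2α)) = 1.5369.
State is unnormalized: ∫|ψ|² dx = 1.0380, and ∫ψ*·x²·ψ dx = 0.53489, so ⟨x²⟩ = 0.53489 / 1.0380.
⟨x²⟩ = 0.51531.

0.5153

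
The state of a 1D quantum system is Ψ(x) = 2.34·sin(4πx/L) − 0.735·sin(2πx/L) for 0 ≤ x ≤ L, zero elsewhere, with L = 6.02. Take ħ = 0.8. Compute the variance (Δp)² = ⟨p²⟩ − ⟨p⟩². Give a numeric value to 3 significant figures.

2.60

Compute ⟨p⟩ and ⟨p²⟩ separately; (Δp)² = ⟨p²⟩ − ⟨p⟩².
d²/dx² sin(jπx/L) = −(jπ/L)²·sin(jπx/L); on 0 ≤ x ≤ L, ∫sin²(jπx/L) dx = L/2 and ∫sin(jπx/L)·sin(lπx/L) dx = 0 for j ≠ l, so only diagonal terms survive in ∫|Ψ|² and ∫Ψ·Ψ″; ∫Ψ·Ψ′ dx = [Ψ²/2] between the walls = 0.
Normalization: ∫|Ψ|² dx = 18.108.
⟨p⟩ = 0.0000 and ⟨p²⟩ = 2.6009.
(Δp)² = 2.6009 − (0.0000)² = 2.6009.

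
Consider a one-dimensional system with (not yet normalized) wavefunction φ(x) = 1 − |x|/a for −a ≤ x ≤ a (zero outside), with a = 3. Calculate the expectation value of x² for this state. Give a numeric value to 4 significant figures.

0.9000

⟨x²⟩ = ∫ x²·|φ|² dx / ∫|φ|² dx (integrals over the domain).
φ is even, so ∫ over [−a, a] = 2∫₀ᵃ with φ = 1 − x/a there: ∫₀ᵃ (1 − x/a)² dx = a/3, ∫₀ᵃ x²(1 − x/a)² dx = a³/30, ∫₀ᵃ x⁴(1 − x/a)² dx = a⁵/105.
State is unnormalized: ∫|φ|² dx = 2.0000, and ∫φ*·x²·φ dx = 1.8000, so ⟨x²⟩ = 1.8000 / 2.0000.
⟨x²⟩ = 0.90000.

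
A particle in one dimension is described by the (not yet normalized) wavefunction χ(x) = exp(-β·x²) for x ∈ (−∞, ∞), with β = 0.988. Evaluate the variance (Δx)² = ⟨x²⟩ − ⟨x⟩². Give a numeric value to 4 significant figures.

Compute ⟨x⟩ and ⟨x²⟩ separately, then (Δx)² = ⟨x²⟩ − ⟨x⟩².
Gaussian moments: ∫x^(2j)·e^(−2βx²) dx = (2j−1)!!/(4β)^j · √(π/(2β)), odd powers integrate to 0; here √(π/(2β)) = 1.2609.
Normalization: ∫|χ|² dx = 1.2609.
⟨x⟩ = 0.0000 and ⟨x²⟩ = 0.25304.
(Δx)² = 0.25304 − (0.0000)² = 0.25304.

0.2530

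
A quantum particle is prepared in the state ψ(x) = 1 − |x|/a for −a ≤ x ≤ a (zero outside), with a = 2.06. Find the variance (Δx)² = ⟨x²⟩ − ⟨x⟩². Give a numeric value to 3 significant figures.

0.424

Compute ⟨x⟩ and ⟨x²⟩ separately, then (Δx)² = ⟨x²⟩ − ⟨x⟩².
ψ is even, so ∫ over [−a, a] = 2∫₀ᵃ with ψ = 1 − x/a there: ∫₀ᵃ (1 − x/a)² dx = a/3, ∫₀ᵃ x²(1 − x/a)² dx = a³/30, ∫₀ᵃ x⁴(1 − x/a)² dx = a⁵/105.
Normalization: ∫|ψ|² dx = 1.3733.
⟨x⟩ = 0.0000 and ⟨x²⟩ = 0.42436.
(Δx)² = 0.42436 − (0.0000)² = 0.42436.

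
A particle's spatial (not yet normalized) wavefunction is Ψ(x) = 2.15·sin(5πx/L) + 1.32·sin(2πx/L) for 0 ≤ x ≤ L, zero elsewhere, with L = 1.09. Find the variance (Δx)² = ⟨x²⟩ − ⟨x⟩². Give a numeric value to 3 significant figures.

0.0928

Compute ⟨x⟩ and ⟨x²⟩ separately, then (Δx)² = ⟨x²⟩ − ⟨x⟩².
On 0 ≤ x ≤ L (j ≠ l): ∫sin²(jπx/L) dx = L/2, ∫sin(jπx/L)·sin(lπx/L) dx = 0; diagonal moments ∫x·sin²(jπx/L) dx = L²/4, ∫x²·sin²(jπx/L) dx = L³·(1/6 − 1/(4j²π²)); cross terms ∫x·sin(jπx/L)·sin(lπx/L) dx = 0 for j + l even and −4jlL²/(π²(j² − l²)²) for j + l odd, ∫x²·sin(jπx/L)·sin(lπx/L) dx = (−1)^(j+l)·4jlL³/(π²(j² − l²)²); higher powers the same way via product-to-sum and parts.
Normalization: ∫|Ψ|² dx = 3.4689.
⟨x⟩ = 0.52713 and ⟨x²⟩ = 0.37069.
(Δx)² = 0.37069 − (0.52713)² = 0.092821.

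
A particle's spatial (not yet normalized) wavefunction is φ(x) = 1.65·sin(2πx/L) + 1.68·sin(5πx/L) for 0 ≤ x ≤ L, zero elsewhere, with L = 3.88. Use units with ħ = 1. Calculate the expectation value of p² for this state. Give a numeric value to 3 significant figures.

9.63

p² φ = −ħ² d²φ/dx²; ⟨p²⟩ = −ħ² ∫ φ*·φ'' dx / ∫|φ|² dx.
d²/dx² sin(jπx/L) = −(jπ/L)²·sin(jπx/L); on 0 ≤ x ≤ L, ∫sin²(jπx/L) dx = L/2 and ∫sin(jπx/L)·sin(lπx/L) dx = 0 for j ≠ l, so only diagonal terms survive in ∫|φ|² and ∫φ·φ″; ∫φ·φ′ dx = [φ²/2] between the walls = 0.
State is unnormalized: ∫|φ|² dx = 10.757, and ∫φ*·(−ħ² φ'') dx = 103.59, so ⟨p²⟩ = 103.59 / 10.757.
⟨p²⟩ = 9.6302.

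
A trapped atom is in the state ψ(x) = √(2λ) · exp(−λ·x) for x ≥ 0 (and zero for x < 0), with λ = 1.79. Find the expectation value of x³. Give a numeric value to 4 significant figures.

⟨x³⟩ = ∫ x³·|ψ|² dx (integrals over the domain).
Every integrand reduces to terms xʲ·e^(−2λx) on [0, ∞); use ∫₀^∞ xʲ·e^(−2λx) dx = j!/(2λ)^(j+1).
⟨x³⟩ = 0.13077.

0.1308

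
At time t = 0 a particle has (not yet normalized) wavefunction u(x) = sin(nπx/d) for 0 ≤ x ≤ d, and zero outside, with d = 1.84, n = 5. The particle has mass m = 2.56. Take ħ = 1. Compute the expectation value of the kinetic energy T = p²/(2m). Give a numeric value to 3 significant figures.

14.2

T = −(ħ²/2m) d²/dx², so ⟨T⟩ = −(ħ²/2m) ∫ u*·u'' dx / ∫|u|² dx; with m = 2.56.
d/dx sin(nπx/d) = (nπ/d)·cos(nπx/d) and d²/dx² sin(nπx/d) = −(nπ/d)²·sin(nπx/d); on 0 ≤ x ≤ d, ∫sin²(nπx/d) dx = d/2 and ∫sin(nπx/d)·cos(nπx/d) dx = 0.
State is unnormalized: ∫|u|² dx = 0.92000, and ∫u*·(−ħ²/2m · u'') dx = 13.095, so ⟨T⟩ = 13.095 / 0.92000.
⟨T⟩ = 14.234.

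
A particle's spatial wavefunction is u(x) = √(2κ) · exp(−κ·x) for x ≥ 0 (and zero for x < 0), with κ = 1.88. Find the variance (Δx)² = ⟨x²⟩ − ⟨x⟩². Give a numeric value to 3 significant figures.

0.0707

Compute ⟨x⟩ and ⟨x²⟩ separately, then (Δx)² = ⟨x²⟩ − ⟨x⟩².
Every integrand reduces to terms xʲ·e^(−2κx) on [0, ∞); use ∫₀^∞ xʲ·e^(−2κx) dx = j!/(2κ)^(j+1).
⟨x⟩ = 0.26596 and ⟨x²⟩ = 0.14147.
(Δx)² = 0.14147 − (0.26596)² = 0.070733.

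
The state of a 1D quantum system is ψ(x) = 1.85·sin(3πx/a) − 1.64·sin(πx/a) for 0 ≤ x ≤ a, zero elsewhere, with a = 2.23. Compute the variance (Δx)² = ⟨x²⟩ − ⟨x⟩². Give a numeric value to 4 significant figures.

0.1003

Compute ⟨x⟩ and ⟨x²⟩ separately, then (Δx)² = ⟨x²⟩ − ⟨x⟩².
On 0 ≤ x ≤ a (j ≠ l): ∫sin²(jπx/a) dx = a/2, ∫sin(jπx/a)·sin(lπx/a) dx = 0; diagonal moments ∫x·sin²(jπx/a) dx = a²/4, ∫x²·sin²(jπx/a) dx = a³·(1/6 − 1/(4j²π²)); cross terms ∫x·sin(jπx/a)·sin(lπx/a) dx = 0 for j + l even and −4jla²/(π²(j² − l²)²) for j + l odd, ∫x²·sin(jπx/a)·sin(lπx/a) dx = (−1)^(j+l)·4jla³/(π²(j² − l²)²); higher powers the same way via product-to-sum and parts.
Normalization: ∫|ψ|² dx = 6.8150.
⟨x⟩ = 1.1150 and ⟨x²⟩ = 1.3435.
(Δx)² = 1.3435 − (1.1150)² = 0.10029.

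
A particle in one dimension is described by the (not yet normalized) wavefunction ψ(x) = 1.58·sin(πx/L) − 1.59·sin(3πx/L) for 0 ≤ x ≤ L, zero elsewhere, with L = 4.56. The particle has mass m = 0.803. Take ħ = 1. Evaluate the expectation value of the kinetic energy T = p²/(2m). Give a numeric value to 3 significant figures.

T = −(ħ²/2m) d²/dx², so ⟨T⟩ = −(ħ²/2m) ∫ ψ*·ψ'' dx / ∫|ψ|² dx; with m = 0.803.
d²/dx² sin(jπx/L) = −(jπ/L)²·sin(jπx/L); on 0 ≤ x ≤ L, ∫sin²(jπx/L) dx = L/2 and ∫sin(jπx/L)·sin(lπx/L) dx = 0 for j ≠ l, so only diagonal terms survive in ∫|ψ|² and ∫ψ·ψ″; ∫ψ·ψ′ dx = [ψ²/2] between the walls = 0.
State is unnormalized: ∫|ψ|² dx = 11.456, and ∫ψ*·(−ħ²/2m · ψ'') dx = 17.014, so ⟨T⟩ = 17.014 / 11.456.
⟨T⟩ = 1.4852.

1.49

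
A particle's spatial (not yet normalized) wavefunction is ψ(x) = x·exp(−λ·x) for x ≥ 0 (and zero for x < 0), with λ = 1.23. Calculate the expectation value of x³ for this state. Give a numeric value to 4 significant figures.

4.030

⟨x³⟩ = ∫ x³·|ψ|² dx / ∫|ψ|² dx (integrals over the domain).
Every integrand reduces to terms xʲ·e^(−2λx) on [0, ∞); use ∫₀^∞ xʲ·e^(−2λx) dx = j!/(2λ)^(j+1).
State is unnormalized: ∫|ψ|² dx = 0.13435, and ∫ψ*·x³·ψ dx = 0.54147, so ⟨x³⟩ = 0.54147 / 0.13435.
⟨x³⟩ = 4.0304.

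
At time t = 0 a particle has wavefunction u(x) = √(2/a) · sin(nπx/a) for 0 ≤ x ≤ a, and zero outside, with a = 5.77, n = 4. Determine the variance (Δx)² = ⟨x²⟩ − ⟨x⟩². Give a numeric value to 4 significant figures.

Compute ⟨x⟩ and ⟨x²⟩ separately, then (Δx)² = ⟨x²⟩ − ⟨x⟩².
With sin²θ = (1 − cos2θ)/2 on 0 ≤ x ≤ a: ∫sin²(nπx/a) dx = a/2, ∫x·sin²(nπx/a) dx = a²/4, ∫x²·sin²(nπx/a) dx = a³·(1/6 − 1/(4n²π²)); higher powers xᵏ the same way, integrating xᵏ·cos(2nπx/a) by parts.
⟨x⟩ = 2.8850 and ⟨x²⟩ = 10.992.
(Δx)² = 10.992 − (2.8850)² = 2.6690.

2.669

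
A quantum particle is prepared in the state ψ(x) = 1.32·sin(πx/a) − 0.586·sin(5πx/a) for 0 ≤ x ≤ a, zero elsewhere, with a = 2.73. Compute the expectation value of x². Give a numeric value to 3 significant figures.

⟨x²⟩ = ∫ x²·|ψ|² dx / ∫|ψ|² dx (integrals over the domain).
On 0 ≤ x ≤ a (j ≠ l): ∫sin²(jπx/a) dx = a/2, ∫sin(jπx/a)·sin(lπx/a) dx = 0; diagonal moments ∫x·sin²(jπx/a) dx = a²/4, ∫x²·sin²(jπx/a) dx = a³·(1/6 − 1/(4j²π²)); cross terms ∫x·sin(jπx/a)·sin(lπx/a) dx = 0 for j + l even and −4jla²/(π²(j² − l²)²) for j + l odd, ∫x²·sin(jπx/a)·sin(lπx/a) dx = (−1)^(j+l)·4jla³/(π²(j² − l²)²); higher powers the same way via product-to-sum and parts.
State is unnormalized: ∫|ψ|² dx = 2.8471, and ∫ψ*·x²·ψ dx = 6.0573, so ⟨x²⟩ = 6.0573 / 2.8471.
⟨x²⟩ = 2.1275.

2.13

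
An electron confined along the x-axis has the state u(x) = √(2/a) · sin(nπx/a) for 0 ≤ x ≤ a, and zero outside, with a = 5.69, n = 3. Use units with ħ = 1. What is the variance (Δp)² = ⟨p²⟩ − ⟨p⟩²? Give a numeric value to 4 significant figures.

Compute ⟨p⟩ and ⟨p²⟩ separately; (Δp)² = ⟨p²⟩ − ⟨p⟩².
d/dx sin(nπx/a) = (nπ/a)·cos(nπx/a) and d²/dx² sin(nπx/a) = −(nπ/a)²·sin(nπx/a); on 0 ≤ x ≤ a, ∫sin²(nπx/a) dx = a/2 and ∫sin(nπx/a)·cos(nπx/a) dx = 0.
⟨p⟩ = 0.0000 and ⟨p²⟩ = 2.7436.
(Δp)² = 2.7436 − (0.0000)² = 2.7436.

2.744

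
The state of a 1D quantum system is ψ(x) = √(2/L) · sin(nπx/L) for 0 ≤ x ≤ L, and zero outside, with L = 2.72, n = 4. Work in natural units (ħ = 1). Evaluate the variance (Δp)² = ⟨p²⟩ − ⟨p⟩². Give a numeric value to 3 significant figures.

21.3

Compute ⟨p⟩ and ⟨p²⟩ separately; (Δp)² = ⟨p²⟩ − ⟨p⟩².
d/dx sin(nπx/L) = (nπ/L)·cos(nπx/L) and d²/dx² sin(nπx/L) = −(nπ/L)²·sin(nπx/L); on 0 ≤ x ≤ L, ∫sin²(nπx/L) dx = L/2 and ∫sin(nπx/L)·cos(nπx/L) dx = 0.
⟨p⟩ = 0.0000 and ⟨p²⟩ = 21.344.
(Δp)² = 21.344 − (0.0000)² = 21.344.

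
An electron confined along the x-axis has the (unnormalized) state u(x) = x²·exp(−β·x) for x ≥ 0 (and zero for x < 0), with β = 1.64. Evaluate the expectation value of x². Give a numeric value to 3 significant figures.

⟨x²⟩ = ∫ x²·|u|² dx / ∫|u|² dx (integrals over the domain).
Every integrand reduces to terms xʲ·e^(−2βx) on [0, ∞); use ∫₀^∞ xʲ·e^(−2βx) dx = j!/(2β)^(j+1).
State is unnormalized: ∫|u|² dx = 0.063218, and ∫u*·x²·u dx = 0.17629, so ⟨x²⟩ = 0.17629 / 0.063218.
⟨x²⟩ = 2.7885.

2.79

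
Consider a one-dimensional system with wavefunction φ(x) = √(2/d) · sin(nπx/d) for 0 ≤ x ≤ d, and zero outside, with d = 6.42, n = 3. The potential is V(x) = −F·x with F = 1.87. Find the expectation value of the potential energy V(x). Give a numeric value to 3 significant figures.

-6.00

⟨V⟩ = ∫ V(x)·|φ|² dx.
With sin²θ = (1 − cos2θ)/2 on 0 ≤ x ≤ d: ∫sin²(nπx/d) dx = d/2, ∫x·sin²(nπx/d) dx = d²/4, ∫x²·sin²(nπx/d) dx = d³·(1/6 − 1/(4n²π²)); higher powers xᵏ the same way, integrating xᵏ·cos(2nπx/d) by parts.
⟨V⟩ = -6.0027.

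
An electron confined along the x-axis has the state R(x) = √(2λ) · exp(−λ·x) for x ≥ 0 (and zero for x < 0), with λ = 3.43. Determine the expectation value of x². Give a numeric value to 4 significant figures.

⟨x²⟩ = ∫ x²·|R|² dx (integrals over the domain).
Every integrand reduces to terms xʲ·e^(−2λx) on [0, ∞); use ∫₀^∞ xʲ·e^(−2λx) dx = j!/(2λ)^(j+1).
⟨x²⟩ = 0.042499.

0.04250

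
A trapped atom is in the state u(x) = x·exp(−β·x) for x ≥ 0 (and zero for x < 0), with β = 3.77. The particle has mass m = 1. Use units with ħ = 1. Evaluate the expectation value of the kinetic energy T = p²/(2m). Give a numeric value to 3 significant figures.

T = −(ħ²/2m) d²/dx², so ⟨T⟩ = −(ħ²/2m) ∫ u*·u'' dx / ∫|u|² dx; with m = 1.
Differentiate x·exp(−β·x) with the product rule; every integrand then reduces to terms xʲ·e^(−2βx) on [0, ∞), with ∫₀^∞ xʲ·e^(−2βx) dx = j!/(2β)^(j+1).
State is unnormalized: ∫|u|² dx = 0.0046657, and ∫u*·(−ħ²/2m · u'') dx = 0.033156, so ⟨T⟩ = 0.033156 / 0.0046657.
⟨T⟩ = 7.1065.

7.11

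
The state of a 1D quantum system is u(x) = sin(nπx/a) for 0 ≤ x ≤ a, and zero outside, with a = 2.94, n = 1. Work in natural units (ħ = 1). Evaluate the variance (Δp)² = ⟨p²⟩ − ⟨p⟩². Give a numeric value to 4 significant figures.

1.142

Compute ⟨p⟩ and ⟨p²⟩ separately; (Δp)² = ⟨p²⟩ − ⟨p⟩².
d/dx sin(nπx/a) = (nπ/a)·cos(nπx/a) and d²/dx² sin(nπx/a) = −(nπ/a)²·sin(nπx/a); on 0 ≤ x ≤ a, ∫sin²(nπx/a) dx = a/2 and ∫sin(nπx/a)·cos(nπx/a) dx = 0.
Normalization: ∫|u|² dx = 1.4700.
⟨p⟩ = 0.0000 and ⟨p²⟩ = 1.1418.
(Δp)² = 1.1418 − (0.0000)² = 1.1418.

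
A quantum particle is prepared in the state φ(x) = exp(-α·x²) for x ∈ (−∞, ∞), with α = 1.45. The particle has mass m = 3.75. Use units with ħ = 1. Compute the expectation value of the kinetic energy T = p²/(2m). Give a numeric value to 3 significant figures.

0.193

T = −(ħ²/2m) d²/dx², so ⟨T⟩ = −(ħ²/2m) ∫ φ*·φ'' dx / ∫|φ|² dx; with m = 3.75.
Gaussian moments: ∫x^(2j)·e^(−2αx²) dx = (2j−1)!!/(4α)^j · √(π/(2α)), odd powers integrate to 0; here √(π/(2α)) = 1.0408. Derivatives: d/dx e^(−αx²) = −2αx·e^(−αx²), d²/dx² e^(−αx²) = (4α²x² − 2α)·e^(−αx²).
State is unnormalized: ∫|φ|² dx = 1.0408, and ∫φ*·(−ħ²/2m · φ'') dx = 0.20123, so ⟨T⟩ = 0.20123 / 1.0408.
⟨T⟩ = 0.19333.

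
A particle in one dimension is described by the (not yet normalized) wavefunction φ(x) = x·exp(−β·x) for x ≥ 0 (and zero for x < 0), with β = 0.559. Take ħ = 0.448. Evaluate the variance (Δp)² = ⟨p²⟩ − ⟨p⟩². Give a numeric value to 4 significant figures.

0.06272

Compute ⟨p⟩ and ⟨p²⟩ separately; (Δp)² = ⟨p²⟩ − ⟨p⟩².
Differentiate x·exp(−β·x) with the product rule; every integrand then reduces to terms xʲ·e^(−2βx) on [0, ∞), with ∫₀^∞ xʲ·e^(−2βx) dx = j!/(2β)^(j+1).
Normalization: ∫|φ|² dx = 1.4312.
⟨p⟩ = 0.0000 and ⟨p²⟩ = 0.062716.
(Δp)² = 0.062716 − (0.0000)² = 0.062716.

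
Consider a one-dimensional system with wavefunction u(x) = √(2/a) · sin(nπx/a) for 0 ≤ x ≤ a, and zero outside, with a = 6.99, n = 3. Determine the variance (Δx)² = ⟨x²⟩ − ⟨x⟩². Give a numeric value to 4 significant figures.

Compute ⟨x⟩ and ⟨x²⟩ separately, then (Δx)² = ⟨x²⟩ − ⟨x⟩².
With sin²θ = (1 − cos2θ)/2 on 0 ≤ x ≤ a: ∫sin²(nπx/a) dx = a/2, ∫x·sin²(nπx/a) dx = a²/4, ∫x²·sin²(nπx/a) dx = a³·(1/6 − 1/(4n²π²)); higher powers xᵏ the same way, integrating xᵏ·cos(2nπx/a) by parts.
⟨x⟩ = 3.4950 and ⟨x²⟩ = 16.012.
(Δx)² = 16.012 − (3.4950)² = 3.7966.

3.797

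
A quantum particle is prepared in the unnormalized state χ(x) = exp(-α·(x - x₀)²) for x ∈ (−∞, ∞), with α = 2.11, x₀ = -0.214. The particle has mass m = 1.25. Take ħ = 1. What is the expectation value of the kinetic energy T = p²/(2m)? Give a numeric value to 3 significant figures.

0.844

T = −(ħ²/2m) d²/dx², so ⟨T⟩ = −(ħ²/2m) ∫ χ*·χ'' dx / ∫|χ|² dx; with m = 1.25.
Gaussian moments (u = x − x₀): ∫u^(2j)·e^(−2αu²) du = (2j−1)!!/(4α)^j · √(π/(2α)), odd powers integrate to 0; here √(π/(2α)) = 0.86282. Derivatives: d/dx e^(−αu²) = −2αu·e^(−αu²), d²/dx² e^(−αu²) = (4α²u² − 2α)·e^(−αu²).
State is unnormalized: ∫|χ|² dx = 0.86282, and ∫χ*·(−ħ²/2m · χ'') dx = 0.72822, so ⟨T⟩ = 0.72822 / 0.86282.
⟨T⟩ = 0.84400.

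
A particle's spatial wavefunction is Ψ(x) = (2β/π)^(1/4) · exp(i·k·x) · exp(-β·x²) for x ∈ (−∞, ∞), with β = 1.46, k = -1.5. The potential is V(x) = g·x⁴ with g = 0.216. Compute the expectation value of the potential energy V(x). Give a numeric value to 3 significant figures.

⟨V⟩ = ∫ V(x)·|Ψ|² dx.
Gaussian moments: ∫x^(2j)·e^(−2βx²) dx = (2j−1)!!/(4β)^j · √(π/(2β)), odd powers integrate to 0; here √(π/(2β)) = 1.0373.
⟨V⟩ = 0.019000.

0.0190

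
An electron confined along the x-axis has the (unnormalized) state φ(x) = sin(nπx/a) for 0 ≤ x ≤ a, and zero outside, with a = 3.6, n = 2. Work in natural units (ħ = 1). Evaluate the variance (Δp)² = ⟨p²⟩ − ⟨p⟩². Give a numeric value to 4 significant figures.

3.046

Compute ⟨p⟩ and ⟨p²⟩ separately; (Δp)² = ⟨p²⟩ − ⟨p⟩².
d/dx sin(nπx/a) = (nπ/a)·cos(nπx/a) and d²/dx² sin(nπx/a) = −(nπ/a)²·sin(nπx/a); on 0 ≤ x ≤ a, ∫sin²(nπx/a) dx = a/2 and ∫sin(nπx/a)·cos(nπx/a) dx = 0.
Normalization: ∫|φ|² dx = 1.8000.
⟨p⟩ = 0.0000 and ⟨p²⟩ = 3.0462.
(Δp)² = 3.0462 − (0.0000)² = 3.0462.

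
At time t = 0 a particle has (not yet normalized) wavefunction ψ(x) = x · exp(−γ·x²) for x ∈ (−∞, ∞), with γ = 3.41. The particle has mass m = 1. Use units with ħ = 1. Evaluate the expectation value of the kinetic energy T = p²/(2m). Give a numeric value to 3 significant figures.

5.12

T = −(ħ²/2m) d²/dx², so ⟨T⟩ = −(ħ²/2m) ∫ ψ*·ψ'' dx / ∫|ψ|² dx; with m = 1.
Expand each integrand as polynomial × e^(−2γx²) and use ∫x^(2j)·e^(−2γx²) dx = (2j−1)!!/(4γ)^j · √(π/(2γ)), odd powers → 0; here √(π/(2γ)) = 0.67871. Differentiate with the product rule, d/dx e^(−γx²) = −2γx·e^(−γx²).
State is unnormalized: ∫|ψ|² dx = 0.049759, and ∫ψ*·(−ħ²/2m · ψ'') dx = 0.25452, so ⟨T⟩ = 0.25452 / 0.049759.
⟨T⟩ = 5.1150.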